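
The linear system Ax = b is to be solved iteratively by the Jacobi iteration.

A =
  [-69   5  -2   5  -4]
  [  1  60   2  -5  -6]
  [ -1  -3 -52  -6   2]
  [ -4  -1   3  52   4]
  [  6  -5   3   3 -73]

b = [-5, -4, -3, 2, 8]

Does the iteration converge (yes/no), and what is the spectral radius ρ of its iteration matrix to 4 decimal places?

Diagonal D = diag(-69, 60, -52, 52, -73); L, U strict lower/upper.
T_J = -D⁻¹(L+U): T[3,4] = -(4)/(52) = -0.0769; T[3,3] = 0.
  T[0,:] = [+0.0000  +0.0725  -0.0290  +0.0725  -0.0580]
  T[1,:] = [-0.0167  +0.0000  -0.0333  +0.0833  +0.1000]
  T[2,:] = [-0.0192  -0.0577  +0.0000  -0.1154  +0.0385]
  T[3,:] = [+0.0769  +0.0192  -0.0577  +0.0000  -0.0769]
  T[4,:] = [+0.0822  -0.0685  +0.0411  +0.0411  +0.0000]
moduli |λ_i(T)| = 0.1504, 0.1223, 0.1223, 0.0906, 0.0063.
ρ = 0.1504; 0.1504 < 1 ⇒ converges.

yes, ρ = 0.1504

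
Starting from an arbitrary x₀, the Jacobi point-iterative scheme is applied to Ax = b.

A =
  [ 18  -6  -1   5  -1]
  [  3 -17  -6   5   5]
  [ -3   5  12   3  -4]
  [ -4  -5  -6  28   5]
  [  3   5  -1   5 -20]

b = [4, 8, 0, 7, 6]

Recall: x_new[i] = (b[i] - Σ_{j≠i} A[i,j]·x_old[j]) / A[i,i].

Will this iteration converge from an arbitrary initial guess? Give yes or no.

A = D + L + U where D = diag(18, -17, 12, 28, -20).
T_J = -D⁻¹(L+U): T[1,3] = -(5)/(-17) = +0.2941; T[1,1] = 0.
  T[0,:] = [+0.0000 +0.3333 +0.0556 -0.2778 +0.0556]
  T[1,:] = [+0.1765 +0.0000 -0.3529 +0.2941 +0.2941]
  T[2,:] = [+0.2500 -0.4167 +0.0000 -0.2500 +0.3333]
  T[3,:] = [+0.1429 +0.1786 +0.2143 +0.0000 -0.1786]
  T[4,:] = [+0.1500 +0.2500 -0.0500 +0.2500 +0.0000]
moduli |λ_i(T)| = 0.5757, 0.4616, 0.2756, 0.2756, 0.0624.
ρ = 0.5757; 0.5757 < 1 ⇒ converges.

yes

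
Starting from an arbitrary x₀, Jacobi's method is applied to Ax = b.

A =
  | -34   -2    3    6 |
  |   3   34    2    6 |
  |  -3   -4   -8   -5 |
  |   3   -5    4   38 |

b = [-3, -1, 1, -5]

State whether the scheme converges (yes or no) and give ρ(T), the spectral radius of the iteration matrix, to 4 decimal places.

Split A = D + L + U, D = diag(-34, 34, -8, 38).
Jacobi: T = -D⁻¹(L+U), T[1,2] = -(2)/(34) = -0.0588; T[1,1] = 0.
  T[0,:] = [+0.0000 -0.0588 +0.0882 +0.1765]
  T[1,:] = [-0.0882 +0.0000 -0.0588 -0.1765]
  T[2,:] = [-0.3750 -0.5000 +0.0000 -0.6250]
  T[3,:] = [-0.0789 +0.1316 -0.1053 +0.0000]
|roots of det(T-λI)|: 0.2268, 0.1876, 0.1876, 0.0503.
spectral radius ρ = 0.2268; 0.2268 < 1: convergent.

yes, ρ = 0.2268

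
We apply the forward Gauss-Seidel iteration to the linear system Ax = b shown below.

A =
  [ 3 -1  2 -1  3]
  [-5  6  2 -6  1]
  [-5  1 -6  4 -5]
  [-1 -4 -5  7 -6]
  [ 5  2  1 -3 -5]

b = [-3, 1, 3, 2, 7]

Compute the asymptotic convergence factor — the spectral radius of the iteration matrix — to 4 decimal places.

1.3196

Split A = D + L + U, D = diag(3, 6, -6, 7, -5).
Gauss-Seidel: T = -(D+L)⁻¹U, row 0 first, T[0,3] = -(-1)/(3) = +0.3333; later rows by forward substitution.
  T[0,:] = [+0.0000, +0.3333, -0.6667, +0.3333, -1.0000]
  T[1,:] = [+0.0000, +0.2778, -0.8889, +1.2778, -1.0000]
  T[2,:] = [+0.0000, -0.2315, +0.4074, +0.6019, -0.1667]
  T[3,:] = [+0.0000, +0.0410, -0.3122, +1.2077, +0.0238]
  T[4,:] = [+0.0000, +0.3735, -0.7534, +0.2402, -1.4476]
|roots of det(T-λI)|: 1.3196, 1.0613, 0.7629, 0.0594, 0.0000.
ρ(T) = max|λ| = 1.3196; 1.3196 > 1: divergent.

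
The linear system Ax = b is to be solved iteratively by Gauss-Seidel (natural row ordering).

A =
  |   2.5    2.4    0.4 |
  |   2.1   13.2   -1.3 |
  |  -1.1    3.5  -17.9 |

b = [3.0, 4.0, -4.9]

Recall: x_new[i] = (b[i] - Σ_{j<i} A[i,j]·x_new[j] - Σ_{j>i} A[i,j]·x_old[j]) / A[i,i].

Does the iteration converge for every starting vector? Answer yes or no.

yes

Let D = diag(2.5, 13.2, -17.9); L, U the strict triangles.
T_GS = -(D+L)⁻¹U: row 0 first, T[0,1] = -(2.4)/(2.5) = -0.9600; later rows by forward substitution.
  T[0,:] = [+0.0000  -0.9600  -0.1600]
  T[1,:] = [+0.0000  +0.1527  +0.1239]
  T[2,:] = [+0.0000  +0.0889  +0.0341]
moduli |λ_i(T)| = 0.2139, 0.0272, 0.0000.
ρ = 0.2139; 0.2139 < 1, so it converges for any x₀.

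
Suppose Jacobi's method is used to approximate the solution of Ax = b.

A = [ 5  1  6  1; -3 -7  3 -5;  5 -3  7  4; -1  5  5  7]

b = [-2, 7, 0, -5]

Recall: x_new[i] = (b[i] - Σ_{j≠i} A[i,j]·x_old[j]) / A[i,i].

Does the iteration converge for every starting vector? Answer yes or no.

Diagonal D = diag(5, -7, 7, 7); L, U strict lower/upper.
Jacobi T = -D⁻¹(L+U): T[1,0] = -(-3)/(-7) = -0.4286; T[1,1] = 0.
  T[0,:] = [+0.0000, -0.2000, -1.2000, -0.2000]
  T[1,:] = [-0.4286, +0.0000, +0.4286, -0.7143]
  T[2,:] = [-0.7143, +0.4286, +0.0000, -0.5714]
  T[3,:] = [+0.1429, -0.7143, -0.7143, +0.0000]
|λ(T)| sorted: 1.5313, 1.1490, 0.5748, 0.1926.
ρ = 1.5313; 1.5313 > 1 ⇒ diverges.

no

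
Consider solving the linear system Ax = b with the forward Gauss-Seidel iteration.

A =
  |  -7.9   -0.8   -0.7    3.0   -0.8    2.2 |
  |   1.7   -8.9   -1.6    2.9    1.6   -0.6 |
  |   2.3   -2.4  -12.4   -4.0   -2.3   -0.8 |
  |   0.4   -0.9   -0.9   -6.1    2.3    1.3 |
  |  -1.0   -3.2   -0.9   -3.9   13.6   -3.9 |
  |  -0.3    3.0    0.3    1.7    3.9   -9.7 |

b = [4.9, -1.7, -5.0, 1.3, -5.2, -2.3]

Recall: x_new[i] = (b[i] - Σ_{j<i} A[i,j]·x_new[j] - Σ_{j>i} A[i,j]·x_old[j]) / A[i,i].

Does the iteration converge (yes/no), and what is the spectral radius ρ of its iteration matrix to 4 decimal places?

yes, ρ = 0.5900

Write A = D+L+U with D = diag(-7.9, -8.9, -12.4, -6.1, 13.6, -9.7).
Gauss-Seidel: T = -(D+L)⁻¹U, row 0 first, T[0,4] = -(-0.8)/(-7.9) = -0.1013; later rows by forward substitution.
  T[0,:] = [+0.0000 -0.1013 -0.0886 +0.3797 -0.1013 +0.2785]
  T[1,:] = [+0.0000 -0.0193 -0.1967 +0.3984 +0.1604 -0.0142]
  T[2,:] = [+0.0000 -0.0150 +0.0216 -0.3292 -0.2353 -0.0101]
  T[3,:] = [+0.0000 -0.0016 +0.0200 +0.0147 +0.3815 +0.2350]
  T[4,:] = [+0.0000 -0.0134 -0.0456 +0.1041 +0.1241 +0.3706]
  T[5,:] = [+0.0000 -0.0090 -0.0723 +0.1457 +0.1622 +0.1769]
moduli |λ_i(T)| = 0.5900, 0.1707, 0.1707, 0.0955, 0.0120, 0.0000.
ρ = 0.5900; 0.5900 < 1, so it converges for any x₀.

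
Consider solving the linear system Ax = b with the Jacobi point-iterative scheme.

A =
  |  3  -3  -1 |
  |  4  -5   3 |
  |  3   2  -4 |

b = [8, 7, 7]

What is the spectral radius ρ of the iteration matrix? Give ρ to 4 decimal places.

1.3366

Split A = D + L + U, D = diag(3, -5, -4).
Jacobi T = -D⁻¹(L+U): T[0,1] = -(-3)/(3) = +1.0000; T[0,0] = 0.
  T[0,:] = [+0.0000, +1.0000, +0.3333]
  T[1,:] = [+0.8000, +0.0000, +0.6000]
  T[2,:] = [+0.7500, +0.5000, +0.0000]
eigenvalue magnitudes: 1.3366, 0.7691, 0.5674.
ρ(T) = max|λ| = 1.3366; 1.3366 > 1, so it fails to converge.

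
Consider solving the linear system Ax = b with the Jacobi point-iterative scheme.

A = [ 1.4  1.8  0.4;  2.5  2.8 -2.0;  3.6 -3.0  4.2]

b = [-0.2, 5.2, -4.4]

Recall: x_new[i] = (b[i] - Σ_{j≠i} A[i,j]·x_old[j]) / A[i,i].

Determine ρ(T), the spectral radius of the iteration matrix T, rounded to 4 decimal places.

1.5857

A = D + L + U where D = diag(1.4, 2.8, 4.2).
Jacobi: T = -D⁻¹(L+U), T[0,2] = -(0.4)/(1.4) = -0.2857; T[0,0] = 0.
  T[0,:] = [+0.0000  -1.2857  -0.2857]
  T[1,:] = [-0.8929  +0.0000  +0.7143]
  T[2,:] = [-0.8571  +0.7143  +0.0000]
|roots of det(T-λI)|: 1.5857, 0.9242, 0.6615.
ρ(T) = max|λ| = 1.5857; 1.5857 > 1 ⇒ diverges.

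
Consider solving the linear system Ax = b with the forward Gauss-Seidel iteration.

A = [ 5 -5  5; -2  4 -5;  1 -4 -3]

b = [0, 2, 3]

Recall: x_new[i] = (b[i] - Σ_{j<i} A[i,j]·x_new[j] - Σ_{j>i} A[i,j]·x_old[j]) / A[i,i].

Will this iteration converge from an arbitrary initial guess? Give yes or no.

no

Let D = diag(5, 4, -3); L, U the strict triangles.
Gauss-Seidel: T = -(D+L)⁻¹U, row 0 first, T[0,2] = -(5)/(5) = -1.0000; later rows by forward substitution.
  T[0,:] = [+0.0000  +1.0000  -1.0000]
  T[1,:] = [+0.0000  +0.5000  +0.7500]
  T[2,:] = [+0.0000  -0.3333  -1.3333]
|λ(T)| sorted: 1.1850, 0.3516, 0.0000.
ρ(T) = max|λ| = 1.1850; 1.1850 > 1, so it fails to converge.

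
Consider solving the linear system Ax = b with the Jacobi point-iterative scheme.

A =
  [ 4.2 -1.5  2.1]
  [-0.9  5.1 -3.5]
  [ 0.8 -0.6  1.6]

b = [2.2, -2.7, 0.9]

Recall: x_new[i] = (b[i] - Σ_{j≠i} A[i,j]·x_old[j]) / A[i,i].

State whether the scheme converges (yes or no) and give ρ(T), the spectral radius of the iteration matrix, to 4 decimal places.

Split A = D + L + U, D = diag(4.2, 5.1, 1.6).
Jacobi T = -D⁻¹(L+U): T[2,1] = -(-0.6)/(1.6) = +0.3750; T[2,2] = 0.
  T[0,:] = [+0.0000, +0.3571, -0.5000]
  T[1,:] = [+0.1765, +0.0000, +0.6863]
  T[2,:] = [-0.5000, +0.3750, +0.0000]
|roots of det(T-λI)|: 0.8661, 0.5214, 0.3446.
spectral radius ρ = 0.8661; 0.8661 < 1, so it converges for any x₀.

yes, ρ = 0.8661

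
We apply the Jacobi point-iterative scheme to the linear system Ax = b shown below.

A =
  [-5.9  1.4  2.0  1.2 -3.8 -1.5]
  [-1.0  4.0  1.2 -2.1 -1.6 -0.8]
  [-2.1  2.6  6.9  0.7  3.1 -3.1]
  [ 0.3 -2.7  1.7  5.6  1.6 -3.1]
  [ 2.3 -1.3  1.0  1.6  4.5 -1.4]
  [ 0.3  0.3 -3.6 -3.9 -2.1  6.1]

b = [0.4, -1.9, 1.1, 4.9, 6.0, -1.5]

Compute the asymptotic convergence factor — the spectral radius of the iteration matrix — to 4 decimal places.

1.1870

Split A = D + L + U, D = diag(-5.9, 4, 6.9, 5.6, 4.5, 6.1).
Jacobi: T = -D⁻¹(L+U), T[3,5] = -(-3.1)/(5.6) = +0.5536; T[3,3] = 0.
  T[0,:] = [+0.0000 +0.2373 +0.3390 +0.2034 -0.6441 -0.2542]
  T[1,:] = [+0.2500 +0.0000 -0.3000 +0.5250 +0.4000 +0.2000]
  T[2,:] = [+0.3043 -0.3768 +0.0000 -0.1014 -0.4493 +0.4493]
  T[3,:] = [-0.0536 +0.4821 -0.3036 +0.0000 -0.2857 +0.5536]
  T[4,:] = [-0.5111 +0.2889 -0.2222 -0.3556 +0.0000 +0.3111]
  T[5,:] = [-0.0492 -0.0492 +0.5902 +0.6393 +0.3443 +0.0000]
moduli |λ_i(T)| = 1.1870, 0.8775, 0.8160, 0.8160, 0.5659, 0.1330.
ρ = 1.1870; 1.1870 > 1: divergent.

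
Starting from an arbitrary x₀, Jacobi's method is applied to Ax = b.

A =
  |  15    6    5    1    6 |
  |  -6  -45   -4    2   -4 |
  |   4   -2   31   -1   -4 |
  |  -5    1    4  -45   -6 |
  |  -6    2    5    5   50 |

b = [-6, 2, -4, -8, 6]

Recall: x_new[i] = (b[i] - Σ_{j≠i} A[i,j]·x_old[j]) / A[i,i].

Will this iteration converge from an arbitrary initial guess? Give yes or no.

Diagonal D = diag(15, -45, 31, -45, 50); L, U strict lower/upper.
Jacobi: T = -D⁻¹(L+U), T[1,4] = -(-4)/(-45) = -0.0889; T[1,1] = 0.
  T[0,:] = [+0.0000  -0.4000  -0.3333  -0.0667  -0.4000]
  T[1,:] = [-0.1333  +0.0000  -0.0889  +0.0444  -0.0889]
  T[2,:] = [-0.1290  +0.0645  +0.0000  +0.0323  +0.1290]
  T[3,:] = [-0.1111  +0.0222  +0.0889  +0.0000  -0.1333]
  T[4,:] = [+0.1200  -0.0400  -0.1000  -0.1000  +0.0000]
|eigenvalues of T|: 0.2844, 0.1860, 0.1583, 0.1583, 0.1017.
ρ = 0.2844; 0.2844 < 1, so it converges for any x₀.

yes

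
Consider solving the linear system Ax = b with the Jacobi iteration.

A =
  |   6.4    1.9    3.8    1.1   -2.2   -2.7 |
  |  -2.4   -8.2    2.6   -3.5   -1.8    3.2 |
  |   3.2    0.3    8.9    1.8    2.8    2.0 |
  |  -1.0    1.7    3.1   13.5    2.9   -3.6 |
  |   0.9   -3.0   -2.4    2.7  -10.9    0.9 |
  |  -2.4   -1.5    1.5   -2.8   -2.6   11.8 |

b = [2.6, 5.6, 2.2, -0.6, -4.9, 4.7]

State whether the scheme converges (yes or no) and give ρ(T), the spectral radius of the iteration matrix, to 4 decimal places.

yes, ρ = 0.9470

Let D = diag(6.4, -8.2, 8.9, 13.5, -10.9, 11.8); L, U the strict triangles.
Jacobi T = -D⁻¹(L+U): T[4,3] = -(2.7)/(-10.9) = +0.2477; T[4,4] = 0.
  T[0,:] = [+0.0000, -0.2969, -0.5938, -0.1719, +0.3438, +0.4219]
  T[1,:] = [-0.2927, +0.0000, +0.3171, -0.4268, -0.2195, +0.3902]
  T[2,:] = [-0.3596, -0.0337, +0.0000, -0.2022, -0.3146, -0.2247]
  T[3,:] = [+0.0741, -0.1259, -0.2296, +0.0000, -0.2148, +0.2667]
  T[4,:] = [+0.0826, -0.2752, -0.2202, +0.2477, +0.0000, +0.0826]
  T[5,:] = [+0.2034, +0.1271, -0.1271, +0.2373, +0.2203, +0.0000]
|eigenvalues of T|: 0.9470, 0.7565, 0.3116, 0.2687, 0.2687, 0.1739.
ρ = 0.9470; 0.9470 < 1 ⇒ converges.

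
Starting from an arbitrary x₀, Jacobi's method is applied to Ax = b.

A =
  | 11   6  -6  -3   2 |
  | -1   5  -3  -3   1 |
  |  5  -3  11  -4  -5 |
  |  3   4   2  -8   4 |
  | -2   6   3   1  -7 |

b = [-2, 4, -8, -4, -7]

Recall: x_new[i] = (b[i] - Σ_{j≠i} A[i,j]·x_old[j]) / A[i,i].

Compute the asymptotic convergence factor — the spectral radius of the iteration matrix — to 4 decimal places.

1.1600

Diagonal D = diag(11, 5, 11, -8, -7); L, U strict lower/upper.
Jacobi: T = -D⁻¹(L+U), T[0,1] = -(6)/(11) = -0.5455; T[0,0] = 0.
  T[0,:] = [+0.0000 -0.5455 +0.5455 +0.2727 -0.1818]
  T[1,:] = [+0.2000 +0.0000 +0.6000 +0.6000 -0.2000]
  T[2,:] = [-0.4545 +0.2727 +0.0000 +0.3636 +0.4545]
  T[3,:] = [+0.3750 +0.5000 +0.2500 +0.0000 +0.5000]
  T[4,:] = [-0.2857 +0.8571 +0.4286 +0.1429 +0.0000]
|λ(T)| sorted: 1.1600, 0.6839, 0.6839, 0.5437, 0.5437.
ρ = 1.1600; 1.1600 > 1 ⇒ diverges.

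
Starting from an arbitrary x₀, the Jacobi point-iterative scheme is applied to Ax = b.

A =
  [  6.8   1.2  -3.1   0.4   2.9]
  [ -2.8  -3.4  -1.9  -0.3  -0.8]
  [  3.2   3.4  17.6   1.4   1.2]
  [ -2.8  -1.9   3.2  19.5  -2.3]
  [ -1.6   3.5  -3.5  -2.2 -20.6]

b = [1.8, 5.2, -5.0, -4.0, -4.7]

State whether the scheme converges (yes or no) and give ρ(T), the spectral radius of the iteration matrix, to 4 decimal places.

yes, ρ = 0.5898

Split A = D + L + U, D = diag(6.8, -3.4, 17.6, 19.5, -20.6).
Jacobi: T = -D⁻¹(L+U), T[4,0] = -(-1.6)/(-20.6) = -0.0777; T[4,4] = 0.
  T[0,:] = [+0.0000  -0.1765  +0.4559  -0.0588  -0.4265]
  T[1,:] = [-0.8235  +0.0000  -0.5588  -0.0882  -0.2353]
  T[2,:] = [-0.1818  -0.1932  +0.0000  -0.0795  -0.0682]
  T[3,:] = [+0.1436  +0.0974  -0.1641  +0.0000  +0.1179]
  T[4,:] = [-0.0777  +0.1699  -0.1699  -0.1068  +0.0000]
eigenvalue magnitudes: 0.5898, 0.4139, 0.4139, 0.1517, 0.0914.
spectral radius ρ = 0.5898; 0.5898 < 1, so it converges for any x₀.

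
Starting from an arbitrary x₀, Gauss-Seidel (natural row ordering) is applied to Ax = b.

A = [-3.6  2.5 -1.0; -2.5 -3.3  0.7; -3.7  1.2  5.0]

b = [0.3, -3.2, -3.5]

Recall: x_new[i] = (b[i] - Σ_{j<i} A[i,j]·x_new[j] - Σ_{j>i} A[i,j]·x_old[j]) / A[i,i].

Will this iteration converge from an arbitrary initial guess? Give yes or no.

yes

Let D = diag(-3.6, -3.3, 5); L, U the strict triangles.
GS T = -(D+L)⁻¹U: row 0 first, T[0,2] = -(-1)/(-3.6) = -0.2778; later rows by forward substitution.
  T[0,:] = [+0.0000 +0.6944 -0.2778]
  T[1,:] = [+0.0000 -0.5261 +0.4226]
  T[2,:] = [+0.0000 +0.6402 -0.3070]
moduli |λ_i(T)| = 0.9480, 0.1150, 0.0000.
spectral radius ρ = 0.9480; 0.9480 < 1: convergent.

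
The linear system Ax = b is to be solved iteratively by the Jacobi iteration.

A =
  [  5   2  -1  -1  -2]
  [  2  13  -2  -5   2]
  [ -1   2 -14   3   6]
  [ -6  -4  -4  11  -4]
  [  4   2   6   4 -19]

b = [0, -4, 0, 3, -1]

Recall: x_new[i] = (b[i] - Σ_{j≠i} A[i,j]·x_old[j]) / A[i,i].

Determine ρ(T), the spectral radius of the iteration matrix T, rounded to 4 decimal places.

0.8501

Write A = D+L+U with D = diag(5, 13, -14, 11, -19).
T_J = -D⁻¹(L+U): T[3,4] = -(-4)/(11) = +0.3636; T[3,3] = 0.
  T[0,:] = [+0.0000  -0.4000  +0.2000  +0.2000  +0.4000]
  T[1,:] = [-0.1538  +0.0000  +0.1538  +0.3846  -0.1538]
  T[2,:] = [-0.0714  +0.1429  +0.0000  +0.2143  +0.4286]
  T[3,:] = [+0.5455  +0.3636  +0.3636  +0.0000  +0.3636]
  T[4,:] = [+0.2105  +0.1053  +0.3158  +0.2105  +0.0000]
|λ(T)| sorted: 0.8501, 0.6590, 0.3919, 0.2036, 0.0028.
ρ = 0.8501; 0.8501 < 1, so it converges for any x₀.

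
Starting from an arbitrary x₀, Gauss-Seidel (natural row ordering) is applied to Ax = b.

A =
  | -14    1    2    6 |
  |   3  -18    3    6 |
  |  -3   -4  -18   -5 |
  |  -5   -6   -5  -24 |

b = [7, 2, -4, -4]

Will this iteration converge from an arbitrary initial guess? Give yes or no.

yes

A = D + L + U where D = diag(-14, -18, -18, -24).
T_GS = -(D+L)⁻¹U: row 0 first, T[0,3] = -(6)/(-14) = +0.4286; later rows by forward substitution.
  T[0,:] = [+0.0000, +0.0714, +0.1429, +0.4286]
  T[1,:] = [+0.0000, +0.0119, +0.1905, +0.4048]
  T[2,:] = [+0.0000, -0.0146, -0.0661, -0.4392]
  T[3,:] = [+0.0000, -0.0148, -0.0636, -0.0990]
moduli |λ_i(T)| = 0.2075, 0.0908, 0.0366, 0.0000.
spectral radius ρ = 0.2075; 0.2075 < 1, so it converges for any x₀.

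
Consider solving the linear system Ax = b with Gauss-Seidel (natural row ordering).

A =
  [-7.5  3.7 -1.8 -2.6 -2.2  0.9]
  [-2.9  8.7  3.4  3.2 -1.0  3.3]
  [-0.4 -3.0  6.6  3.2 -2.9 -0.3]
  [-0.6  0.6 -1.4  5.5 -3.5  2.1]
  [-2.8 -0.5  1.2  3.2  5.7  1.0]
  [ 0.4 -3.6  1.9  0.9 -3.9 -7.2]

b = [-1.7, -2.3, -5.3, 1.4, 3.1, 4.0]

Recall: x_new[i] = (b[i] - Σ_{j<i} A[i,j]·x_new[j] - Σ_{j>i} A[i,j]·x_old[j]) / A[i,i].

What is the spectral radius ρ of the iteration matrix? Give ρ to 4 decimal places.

0.8467

Let D = diag(-7.5, 8.7, 6.6, 5.5, 5.7, -7.2); L, U the strict triangles.
GS T = -(D+L)⁻¹U: row 0 first, T[0,5] = -(0.9)/(-7.5) = +0.1200; later rows by forward substitution.
  T[0,:] = [+0.0000 +0.4933 -0.2400 -0.3467 -0.2933 +0.1200]
  T[1,:] = [+0.0000 +0.1644 -0.4708 -0.4834 +0.0172 -0.3393]
  T[2,:] = [+0.0000 +0.1046 -0.2285 -0.7256 +0.4294 -0.1015]
  T[3,:] = [+0.0000 +0.0625 -0.0330 -0.1698 +0.7118 -0.3575]
  T[4,:] = [+0.0000 +0.1996 -0.0926 +0.0354 -0.6326 +0.0758]
  T[5,:] = [+0.0000 -0.1275 +0.2078 -0.0094 +0.5201 +0.0638]
|eigenvalues of T|: 0.8467, 0.4434, 0.4434, 0.3204, 0.0109, 0.0000.
spectral radius ρ = 0.8467; 0.8467 < 1, so it converges for any x₀.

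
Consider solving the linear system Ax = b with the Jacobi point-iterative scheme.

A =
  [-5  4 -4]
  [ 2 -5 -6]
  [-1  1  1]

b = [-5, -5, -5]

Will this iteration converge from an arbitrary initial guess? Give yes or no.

no

Split A = D + L + U, D = diag(-5, -5, 1).
Jacobi: T = -D⁻¹(L+U), T[0,2] = -(-4)/(-5) = -0.8000; T[0,0] = 0.
  T[0,:] = [+0.0000  +0.8000  -0.8000]
  T[1,:] = [+0.4000  +0.0000  -1.2000]
  T[2,:] = [+1.0000  -1.0000  +0.0000]
|roots of det(T-λI)|: 1.1334, 0.7514, 0.7514.
ρ(T) = max|λ| = 1.1334; 1.1334 > 1: divergent.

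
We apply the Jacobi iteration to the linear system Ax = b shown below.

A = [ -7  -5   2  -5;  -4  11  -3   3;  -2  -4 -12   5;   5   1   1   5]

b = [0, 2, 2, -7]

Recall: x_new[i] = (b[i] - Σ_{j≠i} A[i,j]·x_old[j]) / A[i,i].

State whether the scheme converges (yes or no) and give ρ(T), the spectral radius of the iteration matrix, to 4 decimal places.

yes, ρ = 0.8731

Let D = diag(-7, 11, -12, 5); L, U the strict triangles.
Jacobi T = -D⁻¹(L+U): T[2,0] = -(-2)/(-12) = -0.1667; T[2,2] = 0.
  T[0,:] = [+0.0000 -0.7143 +0.2857 -0.7143]
  T[1,:] = [+0.3636 +0.0000 +0.2727 -0.2727]
  T[2,:] = [-0.1667 -0.3333 +0.0000 +0.4167]
  T[3,:] = [-1.0000 -0.2000 -0.2000 +0.0000]
moduli |λ_i(T)| = 0.8731, 0.5565, 0.5565, 0.2777.
spectral radius ρ = 0.8731; 0.8731 < 1 ⇒ converges.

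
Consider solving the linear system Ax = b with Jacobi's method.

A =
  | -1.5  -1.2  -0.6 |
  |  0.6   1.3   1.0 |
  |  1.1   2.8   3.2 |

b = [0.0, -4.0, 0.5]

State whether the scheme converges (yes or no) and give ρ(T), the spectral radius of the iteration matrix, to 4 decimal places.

no, ρ = 1.2190

Let D = diag(-1.5, 1.3, 3.2); L, U the strict triangles.
T_J = -D⁻¹(L+U): T[2,1] = -(2.8)/(3.2) = -0.8750; T[2,2] = 0.
  T[0,:] = [+0.0000  -0.8000  -0.4000]
  T[1,:] = [-0.4615  +0.0000  -0.7692]
  T[2,:] = [-0.3438  -0.8750  +0.0000]
moduli |λ_i(T)| = 1.2190, 0.8652, 0.3537.
spectral radius ρ = 1.2190; 1.2190 > 1: divergent.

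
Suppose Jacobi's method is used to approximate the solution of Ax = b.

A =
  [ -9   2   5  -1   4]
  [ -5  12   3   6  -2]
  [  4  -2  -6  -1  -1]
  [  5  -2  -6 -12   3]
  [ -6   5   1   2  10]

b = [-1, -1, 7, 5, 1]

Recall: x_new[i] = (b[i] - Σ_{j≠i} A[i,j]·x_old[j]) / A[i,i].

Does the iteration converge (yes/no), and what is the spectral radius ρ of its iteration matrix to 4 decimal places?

no, ρ = 1.1460

A = D + L + U where D = diag(-9, 12, -6, -12, 10).
Jacobi T = -D⁻¹(L+U): T[4,1] = -(5)/(10) = -0.5000; T[4,4] = 0.
  T[0,:] = [+0.0000, +0.2222, +0.5556, -0.1111, +0.4444]
  T[1,:] = [+0.4167, +0.0000, -0.2500, -0.5000, +0.1667]
  T[2,:] = [+0.6667, -0.3333, +0.0000, -0.1667, -0.1667]
  T[3,:] = [+0.4167, -0.1667, -0.5000, +0.0000, +0.2500]
  T[4,:] = [+0.6000, -0.5000, -0.1000, -0.2000, +0.0000]
|roots of det(T-λI)|: 1.1460, 0.6438, 0.3598, 0.3494, 0.3494.
ρ(T) = max|λ| = 1.1460; 1.1460 > 1: divergent.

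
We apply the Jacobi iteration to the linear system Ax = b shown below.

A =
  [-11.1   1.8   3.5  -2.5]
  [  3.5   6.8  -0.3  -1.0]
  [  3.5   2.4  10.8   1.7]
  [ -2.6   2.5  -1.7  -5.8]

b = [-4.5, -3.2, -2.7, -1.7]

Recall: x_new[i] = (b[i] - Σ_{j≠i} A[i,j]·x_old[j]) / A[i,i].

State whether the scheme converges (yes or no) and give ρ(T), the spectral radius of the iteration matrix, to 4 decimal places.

A = D + L + U where D = diag(-11.1, 6.8, 10.8, -5.8).
Jacobi: T = -D⁻¹(L+U), T[3,1] = -(2.5)/(-5.8) = +0.4310; T[3,3] = 0.
  T[0,:] = [+0.0000, +0.1622, +0.3153, -0.2252]
  T[1,:] = [-0.5147, +0.0000, +0.0441, +0.1471]
  T[2,:] = [-0.3241, -0.2222, +0.0000, -0.1574]
  T[3,:] = [-0.4483, +0.4310, -0.2931, +0.0000]
|λ(T)| sorted: 0.5427, 0.4587, 0.4587, 0.3386.
ρ = 0.5427; 0.5427 < 1: convergent.

yes, ρ = 0.5427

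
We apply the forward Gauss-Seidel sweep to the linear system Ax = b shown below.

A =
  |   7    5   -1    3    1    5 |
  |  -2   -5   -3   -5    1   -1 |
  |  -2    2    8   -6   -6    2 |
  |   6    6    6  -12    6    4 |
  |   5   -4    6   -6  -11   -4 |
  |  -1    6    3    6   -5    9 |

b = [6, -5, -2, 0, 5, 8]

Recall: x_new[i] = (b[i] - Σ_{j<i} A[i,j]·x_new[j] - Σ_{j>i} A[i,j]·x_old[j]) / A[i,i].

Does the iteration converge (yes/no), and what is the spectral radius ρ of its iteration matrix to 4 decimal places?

no, ρ = 1.4690

Split A = D + L + U, D = diag(7, -5, 8, -12, -11, 9).
Gauss-Seidel: T = -(D+L)⁻¹U, row 0 first, T[0,2] = -(-1)/(7) = +0.1429; later rows by forward substitution.
  T[0,:] = [+0.0000, -0.7143, +0.1429, -0.4286, -0.1429, -0.7143]
  T[1,:] = [+0.0000, +0.2857, -0.6571, -0.8286, +0.2571, +0.0857]
  T[2,:] = [+0.0000, -0.2500, +0.2000, +0.8500, +0.6500, -0.4500]
  T[3,:] = [+0.0000, -0.3393, -0.1571, -0.2036, +0.8821, -0.2060]
  T[4,:] = [+0.0000, -0.3799, +0.4987, +0.6812, -0.2851, -0.8526]
  T[5,:] = [+0.0000, -0.1714, +0.7691, +0.7356, -1.1504, -0.3229]
|eigenvalues of T|: 1.4690, 1.1238, 0.3007, 0.2225, 0.0588, 0.0000.
ρ = 1.4690; 1.4690 > 1, so it fails to converge.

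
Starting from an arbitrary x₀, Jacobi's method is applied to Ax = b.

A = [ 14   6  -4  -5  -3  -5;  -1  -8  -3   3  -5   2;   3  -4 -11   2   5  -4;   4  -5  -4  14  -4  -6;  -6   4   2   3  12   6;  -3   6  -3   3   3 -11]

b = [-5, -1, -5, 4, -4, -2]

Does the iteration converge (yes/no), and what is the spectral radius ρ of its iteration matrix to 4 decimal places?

no, ρ = 1.1277

Write A = D+L+U with D = diag(14, -8, -11, 14, 12, -11).
T_J = -D⁻¹(L+U): T[4,1] = -(4)/(12) = -0.3333; T[4,4] = 0.
  T[0,:] = [+0.0000  -0.4286  +0.2857  +0.3571  +0.2143  +0.3571]
  T[1,:] = [-0.1250  +0.0000  -0.3750  +0.3750  -0.6250  +0.2500]
  T[2,:] = [+0.2727  -0.3636  +0.0000  +0.1818  +0.4545  -0.3636]
  T[3,:] = [-0.2857  +0.3571  +0.2857  +0.0000  +0.2857  +0.4286]
  T[4,:] = [+0.5000  -0.3333  -0.1667  -0.2500  +0.0000  -0.5000]
  T[5,:] = [-0.2727  +0.5455  -0.2727  +0.2727  +0.2727  +0.0000]
|eigenvalues of T|: 1.1277, 0.6820, 0.6820, 0.5265, 0.1683, 0.0240.
ρ = 1.1277; 1.1277 > 1: divergent.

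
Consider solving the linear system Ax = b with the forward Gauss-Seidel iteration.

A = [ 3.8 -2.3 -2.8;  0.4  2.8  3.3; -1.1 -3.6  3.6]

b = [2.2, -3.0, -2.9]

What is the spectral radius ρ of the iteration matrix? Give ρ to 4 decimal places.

0.9041

Split A = D + L + U, D = diag(3.8, 2.8, 3.6).
Gauss-Seidel: T = -(D+L)⁻¹U, row 0 first, T[0,1] = -(-2.3)/(3.8) = +0.6053; later rows by forward substitution.
  T[0,:] = [+0.0000  +0.6053  +0.7368]
  T[1,:] = [+0.0000  -0.0865  -1.2838]
  T[2,:] = [+0.0000  +0.0985  -1.0587]
|eigenvalues of T|: 0.9041, 0.2411, 0.0000.
ρ(T) = max|λ| = 0.9041; 0.9041 < 1, so it converges for any x₀.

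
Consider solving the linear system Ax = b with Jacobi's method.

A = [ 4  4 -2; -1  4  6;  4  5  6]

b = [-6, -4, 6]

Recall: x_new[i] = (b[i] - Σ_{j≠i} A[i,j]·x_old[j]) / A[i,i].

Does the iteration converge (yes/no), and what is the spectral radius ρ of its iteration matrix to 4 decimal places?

no, ρ = 1.2461

Diagonal D = diag(4, 4, 6); L, U strict lower/upper.
T_J = -D⁻¹(L+U): T[1,2] = -(6)/(4) = -1.5000; T[1,1] = 0.
  T[0,:] = [+0.0000 -1.0000 +0.5000]
  T[1,:] = [+0.2500 +0.0000 -1.5000]
  T[2,:] = [-0.6667 -0.8333 +0.0000]
|λ(T)| sorted: 1.2461, 0.9413, 0.9413.
ρ(T) = max|λ| = 1.2461; 1.2461 > 1: divergent.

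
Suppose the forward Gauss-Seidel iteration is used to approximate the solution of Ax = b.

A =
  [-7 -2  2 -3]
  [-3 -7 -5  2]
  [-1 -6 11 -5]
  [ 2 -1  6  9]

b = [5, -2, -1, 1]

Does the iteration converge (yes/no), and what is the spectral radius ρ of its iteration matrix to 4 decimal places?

Split A = D + L + U, D = diag(-7, -7, 11, 9).
Gauss-Seidel: T = -(D+L)⁻¹U, row 0 first, T[0,1] = -(-2)/(-7) = -0.2857; later rows by forward substitution.
  T[0,:] = [+0.0000, -0.2857, +0.2857, -0.4286]
  T[1,:] = [+0.0000, +0.1224, -0.8367, +0.4694]
  T[2,:] = [+0.0000, +0.0408, -0.4304, +0.6716]
  T[3,:] = [+0.0000, +0.0499, +0.1305, -0.3004]
|λ(T)| sorted: 0.7029, 0.1713, 0.1713, 0.0000.
ρ(T) = max|λ| = 0.7029; 0.7029 < 1 ⇒ converges.

yes, ρ = 0.7029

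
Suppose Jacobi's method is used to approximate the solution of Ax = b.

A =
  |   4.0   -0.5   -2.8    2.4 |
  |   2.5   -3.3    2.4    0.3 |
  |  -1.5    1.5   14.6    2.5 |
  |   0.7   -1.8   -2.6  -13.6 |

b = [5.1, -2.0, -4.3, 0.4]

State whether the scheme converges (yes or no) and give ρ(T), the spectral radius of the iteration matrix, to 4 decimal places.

yes, ρ = 0.4348

Write A = D+L+U with D = diag(4, -3.3, 14.6, -13.6).
Jacobi T = -D⁻¹(L+U): T[1,0] = -(2.5)/(-3.3) = +0.7576; T[1,1] = 0.
  T[0,:] = [+0.0000, +0.1250, +0.7000, -0.6000]
  T[1,:] = [+0.7576, +0.0000, +0.7273, +0.0909]
  T[2,:] = [+0.1027, -0.1027, +0.0000, -0.1712]
  T[3,:] = [+0.0515, -0.1324, -0.1912, +0.0000]
|eigenvalues of T|: 0.4348, 0.2735, 0.2735, 0.0959.
ρ = 0.4348; 0.4348 < 1, so it converges for any x₀.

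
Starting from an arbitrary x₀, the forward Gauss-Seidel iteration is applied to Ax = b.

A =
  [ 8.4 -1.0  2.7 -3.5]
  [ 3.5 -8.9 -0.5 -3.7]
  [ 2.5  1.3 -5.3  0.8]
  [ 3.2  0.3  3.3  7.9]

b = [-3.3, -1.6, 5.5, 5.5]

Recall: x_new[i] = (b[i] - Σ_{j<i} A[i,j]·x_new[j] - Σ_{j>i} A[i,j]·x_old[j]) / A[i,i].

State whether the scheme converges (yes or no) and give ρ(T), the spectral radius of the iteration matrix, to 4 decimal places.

yes, ρ = 0.5013

A = D + L + U where D = diag(8.4, -8.9, -5.3, 7.9).
GS T = -(D+L)⁻¹U: row 0 first, T[0,3] = -(-3.5)/(8.4) = +0.4167; later rows by forward substitution.
  T[0,:] = [+0.0000, +0.1190, -0.3214, +0.4167]
  T[1,:] = [+0.0000, +0.0468, -0.1826, -0.2519]
  T[2,:] = [+0.0000, +0.0676, -0.1964, +0.2857]
  T[3,:] = [+0.0000, -0.0783, +0.2192, -0.2786]
|λ(T)| sorted: 0.5013, 0.0830, 0.0098, 0.0000.
ρ(T) = max|λ| = 0.5013; 0.5013 < 1: convergent.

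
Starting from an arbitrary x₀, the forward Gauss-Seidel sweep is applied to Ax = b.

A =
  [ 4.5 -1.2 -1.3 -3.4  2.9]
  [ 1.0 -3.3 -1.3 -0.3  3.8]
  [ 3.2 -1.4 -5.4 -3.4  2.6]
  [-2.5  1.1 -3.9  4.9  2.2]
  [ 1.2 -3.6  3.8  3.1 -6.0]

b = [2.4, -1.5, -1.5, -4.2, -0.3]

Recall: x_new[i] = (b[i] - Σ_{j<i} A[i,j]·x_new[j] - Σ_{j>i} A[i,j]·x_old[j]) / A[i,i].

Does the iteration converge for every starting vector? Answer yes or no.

no

Let D = diag(4.5, -3.3, -5.4, 4.9, -6); L, U the strict triangles.
Gauss-Seidel: T = -(D+L)⁻¹U, row 0 first, T[0,1] = -(-1.2)/(4.5) = +0.2667; later rows by forward substitution.
  T[0,:] = [+0.0000 +0.2667 +0.2889 +0.7556 -0.6444]
  T[1,:] = [+0.0000 +0.0808 -0.3064 +0.1380 +0.9562]
  T[2,:] = [+0.0000 +0.1371 +0.2506 -0.2177 -0.1483]
  T[3,:] = [+0.0000 +0.2270 +0.4157 +0.1812 -1.1105]
  T[4,:] = [+0.0000 +0.2090 +0.6151 +0.0241 -1.3703]
|eigenvalues of T|: 1.3381, 0.2890, 0.2523, 0.0609, 0.0000.
spectral radius ρ = 1.3381; 1.3381 > 1 ⇒ diverges.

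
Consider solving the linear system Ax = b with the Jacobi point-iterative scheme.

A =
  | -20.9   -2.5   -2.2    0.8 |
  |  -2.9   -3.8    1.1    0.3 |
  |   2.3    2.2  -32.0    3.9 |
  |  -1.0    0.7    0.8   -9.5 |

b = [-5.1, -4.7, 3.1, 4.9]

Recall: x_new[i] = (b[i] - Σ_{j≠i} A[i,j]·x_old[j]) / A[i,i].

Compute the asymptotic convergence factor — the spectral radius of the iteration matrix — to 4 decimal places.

0.3677

A = D + L + U where D = diag(-20.9, -3.8, -32, -9.5).
Jacobi: T = -D⁻¹(L+U), T[3,2] = -(0.8)/(-9.5) = +0.0842; T[3,3] = 0.
  T[0,:] = [+0.0000 -0.1196 -0.1053 +0.0383]
  T[1,:] = [-0.7632 +0.0000 +0.2895 +0.0789]
  T[2,:] = [+0.0719 +0.0688 +0.0000 +0.1219]
  T[3,:] = [-0.1053 +0.0737 +0.0842 +0.0000]
moduli |λ_i(T)| = 0.3677, 0.3120, 0.0463, 0.0463.
spectral radius ρ = 0.3677; 0.3677 < 1 ⇒ converges.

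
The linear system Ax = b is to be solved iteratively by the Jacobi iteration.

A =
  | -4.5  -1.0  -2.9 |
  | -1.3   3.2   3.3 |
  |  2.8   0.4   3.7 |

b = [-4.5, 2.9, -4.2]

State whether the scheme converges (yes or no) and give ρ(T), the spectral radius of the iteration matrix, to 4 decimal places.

A = D + L + U where D = diag(-4.5, 3.2, 3.7).
Jacobi: T = -D⁻¹(L+U), T[1,0] = -(-1.3)/(3.2) = +0.4062; T[1,1] = 0.
  T[0,:] = [+0.0000, -0.2222, -0.6444]
  T[1,:] = [+0.4062, +0.0000, -1.0312]
  T[2,:] = [-0.7568, -0.1081, +0.0000]
eigenvalue magnitudes: 0.8272, 0.4188, 0.4188.
spectral radius ρ = 0.8272; 0.8272 < 1: convergent.

yes, ρ = 0.8272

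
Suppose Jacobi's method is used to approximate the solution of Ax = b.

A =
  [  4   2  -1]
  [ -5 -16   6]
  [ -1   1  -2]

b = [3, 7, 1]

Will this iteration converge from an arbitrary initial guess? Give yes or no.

yes

Let D = diag(4, -16, -2); L, U the strict triangles.
Jacobi: T = -D⁻¹(L+U), T[2,1] = -(1)/(-2) = +0.5000; T[2,2] = 0.
  T[0,:] = [+0.0000 -0.5000 +0.2500]
  T[1,:] = [-0.3125 +0.0000 +0.3750]
  T[2,:] = [-0.5000 +0.5000 +0.0000]
|roots of det(T-λI)|: 0.5622, 0.3119, 0.3119.
ρ(T) = max|λ| = 0.5622; 0.5622 < 1, so it converges for any x₀.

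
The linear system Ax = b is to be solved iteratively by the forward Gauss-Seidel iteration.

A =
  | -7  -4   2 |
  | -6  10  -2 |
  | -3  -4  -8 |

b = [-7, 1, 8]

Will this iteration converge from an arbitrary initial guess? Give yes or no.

Diagonal D = diag(-7, 10, -8); L, U strict lower/upper.
GS T = -(D+L)⁻¹U: row 0 first, T[0,1] = -(-4)/(-7) = -0.5714; later rows by forward substitution.
  T[0,:] = [+0.0000, -0.5714, +0.2857]
  T[1,:] = [+0.0000, -0.3429, +0.3714]
  T[2,:] = [+0.0000, +0.3857, -0.2929]
|λ(T)| sorted: 0.6972, 0.0615, 0.0000.
spectral radius ρ = 0.6972; 0.6972 < 1: convergent.

yes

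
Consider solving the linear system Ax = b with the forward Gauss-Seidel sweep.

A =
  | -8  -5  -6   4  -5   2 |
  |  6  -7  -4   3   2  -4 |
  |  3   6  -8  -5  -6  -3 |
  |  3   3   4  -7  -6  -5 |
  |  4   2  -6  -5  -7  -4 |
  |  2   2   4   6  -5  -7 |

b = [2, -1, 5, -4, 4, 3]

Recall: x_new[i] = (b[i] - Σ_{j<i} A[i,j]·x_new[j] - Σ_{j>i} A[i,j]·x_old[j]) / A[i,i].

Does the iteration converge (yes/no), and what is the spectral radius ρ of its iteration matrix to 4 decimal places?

no, ρ = 1.6071

Write A = D+L+U with D = diag(-8, -7, -8, -7, -7, -7).
T_GS = -(D+L)⁻¹U: row 0 first, T[0,1] = -(-5)/(-8) = -0.6250; later rows by forward substitution.
  T[0,:] = [+0.0000, -0.6250, -0.7500, +0.5000, -0.6250, +0.2500]
  T[1,:] = [+0.0000, -0.5357, -1.2143, +0.8571, -0.2500, -0.3571]
  T[2,:] = [+0.0000, -0.6362, -1.1920, +0.2054, -1.1719, -0.5491]
  T[3,:] = [+0.0000, -0.8610, -1.5230, +0.6990, -1.9018, -1.0740]
  T[4,:] = [+0.0000, +0.6501, +1.3340, -0.1447, +1.9343, +0.7072]
  T[5,:] = [+0.0000, -1.8975, -3.5006, +1.2076, -3.9314, -1.7701]
moduli |λ_i(T)| = 1.6071, 0.6463, 0.4313, 0.4313, 0.1617, 0.0000.
spectral radius ρ = 1.6071; 1.6071 > 1 ⇒ diverges.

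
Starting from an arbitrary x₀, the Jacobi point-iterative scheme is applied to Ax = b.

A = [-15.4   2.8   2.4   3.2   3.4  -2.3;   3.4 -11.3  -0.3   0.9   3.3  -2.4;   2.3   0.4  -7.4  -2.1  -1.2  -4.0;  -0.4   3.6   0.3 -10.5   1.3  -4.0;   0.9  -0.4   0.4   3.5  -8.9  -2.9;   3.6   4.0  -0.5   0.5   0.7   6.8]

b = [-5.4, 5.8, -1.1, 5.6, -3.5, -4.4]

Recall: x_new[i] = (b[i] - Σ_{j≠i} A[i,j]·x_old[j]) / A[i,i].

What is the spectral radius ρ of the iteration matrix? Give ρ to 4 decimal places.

0.9309

Split A = D + L + U, D = diag(-15.4, -11.3, -7.4, -10.5, -8.9, 6.8).
T_J = -D⁻¹(L+U): T[2,3] = -(-2.1)/(-7.4) = -0.2838; T[2,2] = 0.
  T[0,:] = [+0.0000  +0.1818  +0.1558  +0.2078  +0.2208  -0.1494]
  T[1,:] = [+0.3009  +0.0000  -0.0265  +0.0796  +0.2920  -0.2124]
  T[2,:] = [+0.3108  +0.0541  +0.0000  -0.2838  -0.1622  -0.5405]
  T[3,:] = [-0.0381  +0.3429  +0.0286  +0.0000  +0.1238  -0.3810]
  T[4,:] = [+0.1011  -0.0449  +0.0449  +0.3933  +0.0000  -0.3258]
  T[5,:] = [-0.5294  -0.5882  +0.0735  -0.0735  -0.1029  +0.0000]
|λ(T)| sorted: 0.9309, 0.4818, 0.4818, 0.3781, 0.3781, 0.1681.
ρ = 0.9309; 0.9309 < 1: convergent.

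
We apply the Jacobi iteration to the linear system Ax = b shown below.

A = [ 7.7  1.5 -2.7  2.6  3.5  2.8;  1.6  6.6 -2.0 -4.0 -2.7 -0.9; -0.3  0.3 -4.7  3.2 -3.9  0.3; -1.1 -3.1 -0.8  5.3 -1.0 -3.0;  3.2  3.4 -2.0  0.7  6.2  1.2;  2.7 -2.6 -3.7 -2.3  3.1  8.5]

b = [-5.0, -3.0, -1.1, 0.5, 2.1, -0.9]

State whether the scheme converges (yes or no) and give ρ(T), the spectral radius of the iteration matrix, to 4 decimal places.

Let D = diag(7.7, 6.6, -4.7, 5.3, 6.2, 8.5); L, U the strict triangles.
T_J = -D⁻¹(L+U): T[2,3] = -(3.2)/(-4.7) = +0.6809; T[2,2] = 0.
  T[0,:] = [+0.0000, -0.1948, +0.3506, -0.3377, -0.4545, -0.3636]
  T[1,:] = [-0.2424, +0.0000, +0.3030, +0.6061, +0.4091, +0.1364]
  T[2,:] = [-0.0638, +0.0638, +0.0000, +0.6809, -0.8298, +0.0638]
  T[3,:] = [+0.2075, +0.5849, +0.1509, +0.0000, +0.1887, +0.5660]
  T[4,:] = [-0.5161, -0.5484, +0.3226, -0.1129, +0.0000, -0.1935]
  T[5,:] = [-0.3176, +0.3059, +0.4353, +0.2706, -0.3647, +0.0000]
|λ(T)| sorted: 1.1272, 0.8400, 0.8400, 0.4175, 0.4175, 0.4101.
ρ(T) = max|λ| = 1.1272; 1.1272 > 1: divergent.

no, ρ = 1.1272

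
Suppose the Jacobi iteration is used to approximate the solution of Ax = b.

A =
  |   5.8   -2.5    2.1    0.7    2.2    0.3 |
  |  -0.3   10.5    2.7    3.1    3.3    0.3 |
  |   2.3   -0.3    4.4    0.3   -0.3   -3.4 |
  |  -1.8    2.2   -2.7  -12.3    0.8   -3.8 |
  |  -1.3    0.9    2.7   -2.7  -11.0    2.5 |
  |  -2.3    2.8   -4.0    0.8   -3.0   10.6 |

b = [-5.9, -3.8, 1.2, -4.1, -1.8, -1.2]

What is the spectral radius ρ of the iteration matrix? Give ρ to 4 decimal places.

Write A = D+L+U with D = diag(5.8, 10.5, 4.4, -12.3, -11, 10.6).
T_J = -D⁻¹(L+U): T[4,0] = -(-1.3)/(-11) = -0.1182; T[4,4] = 0.
  T[0,:] = [+0.0000  +0.4310  -0.3621  -0.1207  -0.3793  -0.0517]
  T[1,:] = [+0.0286  +0.0000  -0.2571  -0.2952  -0.3143  -0.0286]
  T[2,:] = [-0.5227  +0.0682  +0.0000  -0.0682  +0.0682  +0.7727]
  T[3,:] = [-0.1463  +0.1789  -0.2195  +0.0000  +0.0650  -0.3089]
  T[4,:] = [-0.1182  +0.0818  +0.2455  -0.2455  +0.0000  +0.2273]
  T[5,:] = [+0.2170  -0.2642  +0.3774  -0.0755  +0.2830  +0.0000]
|eigenvalues of T|: 0.8980, 0.4709, 0.3674, 0.3005, 0.3005, 0.2295.
ρ = 0.8980; 0.8980 < 1, so it converges for any x₀.

0.8980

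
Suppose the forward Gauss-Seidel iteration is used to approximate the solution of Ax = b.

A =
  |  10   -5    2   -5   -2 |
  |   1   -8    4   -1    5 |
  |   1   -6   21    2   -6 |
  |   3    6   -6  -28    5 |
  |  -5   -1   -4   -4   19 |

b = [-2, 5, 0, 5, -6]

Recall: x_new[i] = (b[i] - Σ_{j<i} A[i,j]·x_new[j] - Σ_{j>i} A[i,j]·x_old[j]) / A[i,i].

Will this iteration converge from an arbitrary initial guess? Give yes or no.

yes

Split A = D + L + U, D = diag(10, -8, 21, -28, 19).
T_GS = -(D+L)⁻¹U: row 0 first, T[0,2] = -(2)/(10) = -0.2000; later rows by forward substitution.
  T[0,:] = [+0.0000, +0.5000, -0.2000, +0.5000, +0.2000]
  T[1,:] = [+0.0000, +0.0625, +0.4750, -0.0625, +0.6500]
  T[2,:] = [+0.0000, -0.0060, +0.1452, -0.1369, +0.4619]
  T[3,:] = [+0.0000, +0.0682, +0.0492, +0.0695, +0.2403]
  T[4,:] = [+0.0000, +0.1480, +0.0133, +0.1141, +0.2347]
|roots of det(T-λI)|: 0.5984, 0.1806, 0.1806, 0.0573, 0.0000.
spectral radius ρ = 0.5984; 0.5984 < 1, so it converges for any x₀.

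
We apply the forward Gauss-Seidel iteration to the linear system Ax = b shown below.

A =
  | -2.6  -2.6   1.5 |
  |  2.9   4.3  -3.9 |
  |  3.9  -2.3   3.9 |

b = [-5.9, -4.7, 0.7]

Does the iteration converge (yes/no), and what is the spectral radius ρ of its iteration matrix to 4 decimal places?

no, ρ = 1.1749

Split A = D + L + U, D = diag(-2.6, 4.3, 3.9).
Gauss-Seidel: T = -(D+L)⁻¹U, row 0 first, T[0,2] = -(1.5)/(-2.6) = +0.5769; later rows by forward substitution.
  T[0,:] = [+0.0000, -1.0000, +0.5769]
  T[1,:] = [+0.0000, +0.6744, +0.5179]
  T[2,:] = [+0.0000, +1.3977, -0.2715]
|λ(T)| sorted: 1.1749, 0.7720, 0.0000.
ρ(T) = max|λ| = 1.1749; 1.1749 > 1 ⇒ diverges.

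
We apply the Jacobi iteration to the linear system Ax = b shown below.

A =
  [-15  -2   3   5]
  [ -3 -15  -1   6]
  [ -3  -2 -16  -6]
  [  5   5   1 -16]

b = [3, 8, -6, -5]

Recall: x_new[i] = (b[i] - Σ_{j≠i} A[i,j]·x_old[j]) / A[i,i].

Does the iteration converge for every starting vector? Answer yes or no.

A = D + L + U where D = diag(-15, -15, -16, -16).
Jacobi T = -D⁻¹(L+U): T[2,0] = -(-3)/(-16) = -0.1875; T[2,2] = 0.
  T[0,:] = [+0.0000  -0.1333  +0.2000  +0.3333]
  T[1,:] = [-0.2000  +0.0000  -0.0667  +0.4000]
  T[2,:] = [-0.1875  -0.1250  +0.0000  -0.3750]
  T[3,:] = [+0.3125  +0.3125  +0.0625  +0.0000]
|λ(T)| sorted: 0.5706, 0.3118, 0.2041, 0.2041.
ρ = 0.5706; 0.5706 < 1 ⇒ converges.

yes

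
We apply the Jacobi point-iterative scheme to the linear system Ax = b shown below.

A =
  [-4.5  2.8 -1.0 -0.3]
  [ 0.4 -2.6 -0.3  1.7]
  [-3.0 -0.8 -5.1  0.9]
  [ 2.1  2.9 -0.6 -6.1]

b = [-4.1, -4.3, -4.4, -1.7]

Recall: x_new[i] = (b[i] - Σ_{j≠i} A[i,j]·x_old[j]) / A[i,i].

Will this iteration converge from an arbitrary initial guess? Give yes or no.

yes

Write A = D+L+U with D = diag(-4.5, -2.6, -5.1, -6.1).
Jacobi: T = -D⁻¹(L+U), T[0,3] = -(-0.3)/(-4.5) = -0.0667; T[0,0] = 0.
  T[0,:] = [+0.0000  +0.6222  -0.2222  -0.0667]
  T[1,:] = [+0.1538  +0.0000  -0.1154  +0.6538]
  T[2,:] = [-0.5882  -0.1569  +0.0000  +0.1765]
  T[3,:] = [+0.3443  +0.4754  -0.0984  +0.0000]
|eigenvalues of T|: 0.8309, 0.4990, 0.4990, 0.0808.
ρ = 0.8309; 0.8309 < 1: convergent.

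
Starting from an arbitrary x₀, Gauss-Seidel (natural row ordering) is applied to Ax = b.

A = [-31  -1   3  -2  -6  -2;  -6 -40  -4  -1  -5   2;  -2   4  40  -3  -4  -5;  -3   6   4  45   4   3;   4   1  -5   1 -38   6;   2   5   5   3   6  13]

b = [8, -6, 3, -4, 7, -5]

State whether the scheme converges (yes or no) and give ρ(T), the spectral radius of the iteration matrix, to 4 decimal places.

yes, ρ = 0.1752

A = D + L + U where D = diag(-31, -40, 40, 45, -38, 13).
Gauss-Seidel: T = -(D+L)⁻¹U, row 0 first, T[0,4] = -(-6)/(-31) = -0.1935; later rows by forward substitution.
  T[0,:] = [+0.0000, -0.0323, +0.0968, -0.0645, -0.1935, -0.0645]
  T[1,:] = [+0.0000, +0.0048, -0.1145, -0.0153, -0.0960, +0.0597]
  T[2,:] = [+0.0000, -0.0021, +0.0163, +0.0733, +0.0999, +0.1158]
  T[3,:] = [+0.0000, -0.0026, +0.0203, -0.0088, -0.0979, -0.0892]
  T[4,:] = [+0.0000, -0.0031, +0.0056, -0.0171, -0.0386, +0.1351]
  T[5,:] = [+0.0000, +0.0059, +0.0156, -0.0025, +0.0687, -0.0993]
|λ(T)| sorted: 0.1752, 0.0777, 0.0610, 0.0550, 0.0114, 0.0000.
spectral radius ρ = 0.1752; 0.1752 < 1: convergent.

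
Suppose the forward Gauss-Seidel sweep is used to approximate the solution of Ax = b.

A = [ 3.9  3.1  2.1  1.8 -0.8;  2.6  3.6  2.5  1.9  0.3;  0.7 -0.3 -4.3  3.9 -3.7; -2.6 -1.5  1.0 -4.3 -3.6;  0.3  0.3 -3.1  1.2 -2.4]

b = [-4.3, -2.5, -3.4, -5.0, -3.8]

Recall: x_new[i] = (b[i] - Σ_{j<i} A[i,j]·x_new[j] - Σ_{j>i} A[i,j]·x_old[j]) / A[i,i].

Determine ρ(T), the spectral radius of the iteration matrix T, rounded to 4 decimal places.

Write A = D+L+U with D = diag(3.9, 3.6, -4.3, -4.3, -2.4).
T_GS = -(D+L)⁻¹U: row 0 first, T[0,2] = -(2.1)/(3.9) = -0.5385; later rows by forward substitution.
  T[0,:] = [+0.0000  -0.7949  -0.5385  -0.4615  +0.2051]
  T[1,:] = [+0.0000  +0.5741  -0.3056  -0.1944  -0.2315]
  T[2,:] = [+0.0000  -0.1694  -0.0663  +0.8454  -0.8109]
  T[3,:] = [+0.0000  +0.2410  +0.4167  +0.5435  -1.0691]
  T[4,:] = [+0.0000  +0.3117  +0.1886  -0.9022  +0.5096]
|λ(T)| sorted: 1.6289, 0.4938, 0.3984, 0.1635, 0.0000.
spectral radius ρ = 1.6289; 1.6289 > 1, so it fails to converge.

1.6289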